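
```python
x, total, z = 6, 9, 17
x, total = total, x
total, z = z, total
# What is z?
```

Trace:
`x, total, z = 6, 9, 17` → x = 6; total = 9; z = 17
`x, total = total, x` → x = 9; total = 6
`total, z = z, total` → total = 17; z = 6
So z = 6

Answer: 6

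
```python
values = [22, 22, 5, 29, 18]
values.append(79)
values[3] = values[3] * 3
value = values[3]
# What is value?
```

Trace:
`values = [22, 22, 5, 29, 18]` → values = [22, 22, 5, 29, 18]
`values.append(79)` → values = [22, 22, 5, 29, 18, 79]
`values[3] = values[3] * 3` → values = [22, 22, 5, 87, 18, 79]
`value = values[3]` → value = 87
So value = 87

Answer: 87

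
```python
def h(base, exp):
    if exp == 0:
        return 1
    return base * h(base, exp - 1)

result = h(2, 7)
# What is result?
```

h(2, 7) = 2 * 2 * 2 * 2 * 2 * 2 * 2 = 128

Answer: 128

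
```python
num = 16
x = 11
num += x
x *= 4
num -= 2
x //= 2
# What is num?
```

Trace:
`num = 16` → num = 16
`x = 11` → x = 11
`num += x` → num = 27
`x *= 4` → x = 44
`num -= 2` → num = 25
`x //= 2` → x = 22
So num = 25

Answer: 25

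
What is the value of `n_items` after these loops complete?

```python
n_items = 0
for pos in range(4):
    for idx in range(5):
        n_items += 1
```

4 * 5 = 20
`n_items` takes the values: 0 → 1 → 2 → 3 → 4 → 5 → 6 → 7 → 8 → 9 → 10 → 11 → 12 → 13 → 14 → 15 → 16 → 17 → 18 → 19 → 20

Answer: 20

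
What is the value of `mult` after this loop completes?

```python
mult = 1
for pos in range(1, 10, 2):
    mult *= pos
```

Product of 1, 3, 5, ... up to 9
`mult` takes the values: 1 → 3 → 15 → 105 → 945

Answer: 945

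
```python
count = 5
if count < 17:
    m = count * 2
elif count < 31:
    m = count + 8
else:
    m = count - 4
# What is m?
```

Trace:
`count = 5` → count = 5
`if count < 17: ...` → count < 17 is True → m = 10
So m = 10

Answer: 10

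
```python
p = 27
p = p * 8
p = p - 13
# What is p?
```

Trace:
`p = 27` → p = 27
`p = p * 8` → p = 216
`p = p - 13` → p = 203
So p = 203

Answer: 203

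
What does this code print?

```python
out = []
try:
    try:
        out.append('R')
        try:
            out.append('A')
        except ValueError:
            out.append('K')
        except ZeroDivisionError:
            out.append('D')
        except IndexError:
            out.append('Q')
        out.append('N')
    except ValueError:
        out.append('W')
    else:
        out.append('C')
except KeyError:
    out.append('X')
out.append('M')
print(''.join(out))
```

Execution trace: 'R' (try body) → 'A' (inner try body, no exception) → 'N' (try body, no exception) → 'C' (else) → 'M' (after the try/except). Output: RANCM

Answer: RANCM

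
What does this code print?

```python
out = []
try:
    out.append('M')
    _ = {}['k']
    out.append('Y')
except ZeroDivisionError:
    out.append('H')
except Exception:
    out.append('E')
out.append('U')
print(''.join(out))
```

Execution trace: 'M' (try body) → 'E' (except Exception) → 'U' (after the try/except). Output: MEU

Answer: MEU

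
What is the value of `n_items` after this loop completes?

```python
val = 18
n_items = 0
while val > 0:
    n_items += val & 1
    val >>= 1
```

Count set bits in 18 (binary: 0b10010)
`n_items` takes the values: 0 → 1 → 2

Answer: 2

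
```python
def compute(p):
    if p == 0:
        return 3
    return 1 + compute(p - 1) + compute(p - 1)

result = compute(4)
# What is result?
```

compute(p) = 1 + 2·compute(p-1), compute(0)=3. Closed form: (3+1)·2^4 - 1 = 63.

Answer: 63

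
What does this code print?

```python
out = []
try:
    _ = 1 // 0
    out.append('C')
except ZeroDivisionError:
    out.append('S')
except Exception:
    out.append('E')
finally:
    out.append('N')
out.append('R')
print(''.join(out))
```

Execution trace: 'S' (except ZeroDivisionError) → 'N' (finally) → 'R' (after the try/except). Output: SNR

Answer: SNR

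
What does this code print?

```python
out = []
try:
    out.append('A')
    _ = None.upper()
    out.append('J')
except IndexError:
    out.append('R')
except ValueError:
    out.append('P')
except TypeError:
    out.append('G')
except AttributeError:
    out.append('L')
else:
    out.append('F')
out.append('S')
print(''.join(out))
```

Execution trace: 'A' (try body) → 'L' (except AttributeError) → 'S' (after the try/except). Output: ALS

Answer: ALS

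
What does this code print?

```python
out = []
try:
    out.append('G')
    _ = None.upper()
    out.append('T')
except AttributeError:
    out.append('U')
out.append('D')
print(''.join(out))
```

Execution trace: 'G' (try body) → 'U' (except AttributeError) → 'D' (after the try/except). Output: GUD

Answer: GUD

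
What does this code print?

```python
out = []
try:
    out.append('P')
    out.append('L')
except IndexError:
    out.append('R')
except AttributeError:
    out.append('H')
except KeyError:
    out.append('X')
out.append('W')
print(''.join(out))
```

Execution trace: 'P' (try body) → 'L' (try body, no exception) → 'W' (after the try/except). Output: PLW

Answer: PLW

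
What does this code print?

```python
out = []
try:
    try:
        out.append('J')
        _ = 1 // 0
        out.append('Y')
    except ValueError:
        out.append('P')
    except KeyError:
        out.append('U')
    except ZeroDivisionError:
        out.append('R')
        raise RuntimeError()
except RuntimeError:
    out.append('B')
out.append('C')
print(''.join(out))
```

Execution trace: 'J' (inner try body) → 'R' (inner except ZeroDivisionError) → 'B' (outer except RuntimeError) → 'C' (after the try/except). Output: JRBC

Answer: JRBC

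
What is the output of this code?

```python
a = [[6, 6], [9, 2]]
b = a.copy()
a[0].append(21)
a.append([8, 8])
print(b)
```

Key concept: shallow copy with nested lists.
Step by step:
`a = [[6, 6], [9, 2]]` → a = [[6, 6], [9, 2]]
`b = a.copy()` → b = [[6, 6], [9, 2]]
`a[0].append(21)` → a = [[6, 6, 21], [9, 2]]; b = [[6, 6, 21], [9, 2]]
`a.append([8, 8])` → a = [[6, 6, 21], [9, 2], [8, 8]]
`print(b)` → prints [[6, 6, 21], [9, 2]]

Answer: [[6, 6, 21], [9, 2]]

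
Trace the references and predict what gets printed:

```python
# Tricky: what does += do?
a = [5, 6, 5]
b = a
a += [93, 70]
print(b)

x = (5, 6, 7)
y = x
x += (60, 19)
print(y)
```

Key concept: += behavior differs for mutable vs immutable.
Step by step:
`a = [5, 6, 5]` → a = [5, 6, 5]
`b = a` → b = [5, 6, 5] (same object as a)
`a += [93, 70]` → a = [5, 6, 5, 93, 70] (same object as b); b = [5, 6, 5, 93, 70] (same object as a)
`print(b)` → prints [5, 6, 5, 93, 70]
`x = (5, 6, 7)` → x = (5, 6, 7)
`y = x` → y = (5, 6, 7)
`x += (60, 19)` → x = (5, 6, 7, 60, 19)
`print(y)` → prints (5, 6, 7)

Answer:
[5, 6, 5, 93, 70]
(5, 6, 7)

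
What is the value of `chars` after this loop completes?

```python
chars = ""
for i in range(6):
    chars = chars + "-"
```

Repeat '-' 6 times
`chars` takes the values: "" → "-" → "--" → "---" → "----" → "-----" → "------"

Answer: "------"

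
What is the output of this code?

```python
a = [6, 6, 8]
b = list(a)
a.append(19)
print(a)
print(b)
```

Key concept: list() constructor creates copy.
Step by step:
`a = [6, 6, 8]` → a = [6, 6, 8]
`b = list(a)` → b = [6, 6, 8]
`a.append(19)` → a = [6, 6, 8, 19]
`print(a)` → prints [6, 6, 8, 19]
`print(b)` → prints [6, 6, 8]

Answer:
[6, 6, 8, 19]
[6, 6, 8]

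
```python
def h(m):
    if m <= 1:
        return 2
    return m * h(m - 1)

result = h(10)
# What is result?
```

h(10) = 10 * 9 * 8 * 7 * 6 * 5 * 4 * 3 * 2 * 2 = 7257600

Answer: 7257600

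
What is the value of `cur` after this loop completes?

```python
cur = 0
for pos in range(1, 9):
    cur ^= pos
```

XOR of 1 to 8
`cur` takes the values: 0 → 1 → 3 → 0 → 4 → 1 → 7 → 0 → 8

Answer: 8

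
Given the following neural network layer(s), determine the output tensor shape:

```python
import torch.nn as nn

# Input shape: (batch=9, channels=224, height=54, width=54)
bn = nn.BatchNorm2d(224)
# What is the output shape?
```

Input: (9, 224, 54, 54) -> Output: (9, 224, 54, 54)

Answer: (9, 224, 54, 54)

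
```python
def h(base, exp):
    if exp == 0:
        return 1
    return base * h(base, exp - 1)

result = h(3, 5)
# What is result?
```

h(3, 5) = 3 * 3 * 3 * 3 * 3 = 243

Answer: 243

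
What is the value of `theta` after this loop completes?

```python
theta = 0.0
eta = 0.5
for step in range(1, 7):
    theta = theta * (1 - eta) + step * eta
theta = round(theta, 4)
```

Moving average with lr=0.5
`theta` takes the values: 0.0 → 0.5 → 1.25 → 2.125 → 3.0625 → 4.03125 → 5.015625 → 5.0156

Answer: 5.0156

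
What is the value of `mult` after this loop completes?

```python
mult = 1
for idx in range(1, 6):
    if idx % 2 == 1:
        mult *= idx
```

Product of odd numbers 1 to 5
`mult` takes the values: 1 → 3 → 15

Answer: 15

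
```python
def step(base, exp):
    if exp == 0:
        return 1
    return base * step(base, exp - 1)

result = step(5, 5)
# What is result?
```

step(5, 5) = 5 * 5 * 5 * 5 * 5 = 3125

Answer: 3125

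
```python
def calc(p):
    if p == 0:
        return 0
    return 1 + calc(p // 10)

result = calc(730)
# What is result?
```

Count of digits of 730: 3

Answer: 3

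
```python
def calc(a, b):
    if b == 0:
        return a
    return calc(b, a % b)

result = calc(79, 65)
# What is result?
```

calc(79, 65) -> calc(65, 14) -> calc(14, 9) -> calc(9, 5) -> calc(5, 4) -> calc(4, 1) -> calc(1, 0) -> 1

Answer: 1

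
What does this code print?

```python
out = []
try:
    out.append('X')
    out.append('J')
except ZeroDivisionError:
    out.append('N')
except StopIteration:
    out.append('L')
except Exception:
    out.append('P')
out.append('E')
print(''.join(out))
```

Execution trace: 'X' (try body) → 'J' (try body, no exception) → 'E' (after the try/except). Output: XJE

Answer: XJE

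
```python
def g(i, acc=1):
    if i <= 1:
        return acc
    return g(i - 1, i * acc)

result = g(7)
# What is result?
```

Accumulator trace (n, acc): (7, 1) -> (6, 7) -> (5, 42) -> (4, 210) -> (3, 840) -> (2, 2520) -> (1, 5040) -> return 5040

Answer: 5040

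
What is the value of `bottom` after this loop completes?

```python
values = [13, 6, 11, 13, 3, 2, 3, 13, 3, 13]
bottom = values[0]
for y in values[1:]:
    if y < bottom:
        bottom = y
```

Minimum of [13, 6, 11, 13, 3, 2, 3, 13, 3, 13]
`bottom` takes the values: 13 → 6 → 3 → 2

Answer: 2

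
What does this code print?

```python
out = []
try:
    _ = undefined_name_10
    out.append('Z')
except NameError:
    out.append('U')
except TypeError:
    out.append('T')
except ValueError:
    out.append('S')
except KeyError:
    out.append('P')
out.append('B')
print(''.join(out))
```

Execution trace: 'U' (except NameError) → 'B' (after the try/except). Output: UB

Answer: UB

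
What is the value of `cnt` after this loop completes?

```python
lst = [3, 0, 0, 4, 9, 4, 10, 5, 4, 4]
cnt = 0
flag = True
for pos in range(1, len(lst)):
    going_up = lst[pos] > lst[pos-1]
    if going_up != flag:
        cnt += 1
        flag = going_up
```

Count direction changes in [3, 0, 0, 4, 9, 4, 10, 5, 4, 4]
`cnt` takes the values: 0 → 1 → 2 → 3 → 4 → 5

Answer: 5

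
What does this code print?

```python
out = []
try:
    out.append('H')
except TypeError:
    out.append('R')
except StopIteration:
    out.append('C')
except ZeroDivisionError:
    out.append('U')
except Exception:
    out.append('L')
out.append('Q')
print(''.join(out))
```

Execution trace: 'H' (try body, no exception) → 'Q' (after the try/except). Output: HQ

Answer: HQ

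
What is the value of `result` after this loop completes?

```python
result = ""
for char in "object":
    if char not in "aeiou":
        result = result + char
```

Remove vowels from 'object'
`result` takes the values: "" → "b" → "bj" → "bjc" → "bjct"

Answer: "bjct"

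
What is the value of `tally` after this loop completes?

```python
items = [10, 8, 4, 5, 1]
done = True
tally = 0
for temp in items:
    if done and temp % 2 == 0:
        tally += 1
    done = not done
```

Count even values at even positions
`tally` takes the values: 0 → 1 → 2

Answer: 2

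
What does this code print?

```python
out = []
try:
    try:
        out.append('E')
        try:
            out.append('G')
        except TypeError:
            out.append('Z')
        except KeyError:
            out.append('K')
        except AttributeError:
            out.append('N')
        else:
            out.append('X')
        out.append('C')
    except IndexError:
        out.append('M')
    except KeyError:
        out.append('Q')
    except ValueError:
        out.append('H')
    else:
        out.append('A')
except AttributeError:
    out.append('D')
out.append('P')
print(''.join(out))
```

Execution trace: 'E' (try body) → 'G' (inner try body, no exception) → 'X' (inner else) → 'C' (try body, no exception) → 'A' (else) → 'P' (after the try/except). Output: EGXCAP

Answer: EGXCAP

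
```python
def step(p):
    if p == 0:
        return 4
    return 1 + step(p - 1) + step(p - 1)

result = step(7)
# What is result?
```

step(p) = 1 + 2·step(p-1), step(0)=4. Closed form: (4+1)·2^7 - 1 = 639.

Answer: 639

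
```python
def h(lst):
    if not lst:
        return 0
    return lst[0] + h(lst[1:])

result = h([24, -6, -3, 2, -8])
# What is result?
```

24 + (-6) + (-3) + 2 + (-8) + 0 = 9

Answer: 9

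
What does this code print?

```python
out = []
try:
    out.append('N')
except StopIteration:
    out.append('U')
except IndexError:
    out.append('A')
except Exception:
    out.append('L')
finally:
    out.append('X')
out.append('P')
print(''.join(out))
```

Execution trace: 'N' (try body, no exception) → 'X' (finally) → 'P' (after the try/except). Output: NXP

Answer: NXP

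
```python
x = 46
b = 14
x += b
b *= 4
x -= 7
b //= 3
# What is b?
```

Trace:
`x = 46` → x = 46
`b = 14` → b = 14
`x += b` → x = 60
`b *= 4` → b = 56
`x -= 7` → x = 53
`b //= 3` → b = 18
So b = 18

Answer: 18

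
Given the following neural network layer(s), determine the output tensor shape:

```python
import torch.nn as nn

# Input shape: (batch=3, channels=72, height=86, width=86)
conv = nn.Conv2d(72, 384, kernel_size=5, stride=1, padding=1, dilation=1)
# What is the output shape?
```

Input: (3, 72, 86, 86) -> Output: (3, 384, 84, 84)

Answer: (3, 384, 84, 84)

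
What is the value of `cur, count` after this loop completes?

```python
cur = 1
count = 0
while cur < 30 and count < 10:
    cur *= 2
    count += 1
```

Double until >= 30 or 10 iterations
`cur, count` takes the values: (1, 0) → (2, 0) → (2, 1) → (4, 1) → (4, 2) → (8, 2) → (8, 3) → (16, 3) → (16, 4) → (32, 4) → (32, 5)

Answer: 32, 5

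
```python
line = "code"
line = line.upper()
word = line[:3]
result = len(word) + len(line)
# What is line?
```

Trace:
`line = "code"` → line = 'code'
`line = line.upper()` → line = 'CODE'
`word = line[:3]` → word = 'COD'
`result = len(word) + len(line)` → result = 7
So line = 'CODE'

Answer: 'CODE'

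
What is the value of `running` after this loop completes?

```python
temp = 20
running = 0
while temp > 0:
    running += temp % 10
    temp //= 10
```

Sum digits of 20
`running` takes the values: 0 → 2

Answer: 2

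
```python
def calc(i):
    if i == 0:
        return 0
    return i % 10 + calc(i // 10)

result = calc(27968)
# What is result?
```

Sum of digits of 27968: 8 + 6 + 9 + 7 + 2 = 32

Answer: 32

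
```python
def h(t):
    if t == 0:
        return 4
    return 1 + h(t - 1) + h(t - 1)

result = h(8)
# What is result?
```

h(t) = 1 + 2·h(t-1), h(0)=4. Closed form: (4+1)·2^8 - 1 = 1279.

Answer: 1279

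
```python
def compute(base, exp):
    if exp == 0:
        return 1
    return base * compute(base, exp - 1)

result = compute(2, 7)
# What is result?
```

compute(2, 7) = 2 * 2 * 2 * 2 * 2 * 2 * 2 = 128

Answer: 128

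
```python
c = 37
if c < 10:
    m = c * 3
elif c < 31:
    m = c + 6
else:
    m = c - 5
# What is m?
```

Trace:
`c = 37` → c = 37
`if c < 10: ...` → c < 10 is False, c < 31 is False, take else branch → m = 32
So m = 32

Answer: 32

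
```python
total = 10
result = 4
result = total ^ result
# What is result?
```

Trace:
`total = 10` → total = 10
`result = 4` → result = 4
`result = total ^ result` → result = 14
So result = 14

Answer: 14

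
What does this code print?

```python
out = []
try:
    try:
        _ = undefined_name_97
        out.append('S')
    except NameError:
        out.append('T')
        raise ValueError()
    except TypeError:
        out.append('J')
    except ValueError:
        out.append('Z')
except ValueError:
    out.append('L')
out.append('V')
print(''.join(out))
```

Execution trace: 'T' (except NameError) → 'L' (outer except ValueError) → 'V' (after the try/except). Output: TLV

Answer: TLV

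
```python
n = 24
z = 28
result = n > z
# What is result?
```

Trace:
`n = 24` → n = 24
`z = 28` → z = 28
`result = n > z` → result = False
So result = False

Answer: False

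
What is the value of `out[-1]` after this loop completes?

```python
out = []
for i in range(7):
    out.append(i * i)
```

Last element of squares 0 to 6
`out` takes the values: [] → [0] → [0, 1] → [0, 1, 4] → [0, 1, 4, 9] → [0, 1, 4, 9, 16] → [0, 1, 4, 9, 16, 25] → [0, 1, 4, 9, 16, 25, 36]
So `out[-1]` = 36

Answer: 36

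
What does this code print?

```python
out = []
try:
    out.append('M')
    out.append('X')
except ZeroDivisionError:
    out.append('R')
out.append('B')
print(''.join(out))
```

Execution trace: 'M' (try body) → 'X' (try body, no exception) → 'B' (after the try/except). Output: MXB

Answer: MXB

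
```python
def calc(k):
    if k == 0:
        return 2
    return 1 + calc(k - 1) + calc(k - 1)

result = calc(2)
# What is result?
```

calc(k) = 1 + 2·calc(k-1), calc(0)=2. Closed form: (2+1)·2^2 - 1 = 11.

Answer: 11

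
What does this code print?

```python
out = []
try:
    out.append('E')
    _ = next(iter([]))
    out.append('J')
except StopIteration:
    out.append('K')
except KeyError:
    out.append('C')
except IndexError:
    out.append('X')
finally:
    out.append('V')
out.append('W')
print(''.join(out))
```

Execution trace: 'E' (try body) → 'K' (except StopIteration) → 'V' (finally) → 'W' (after the try/except). Output: EKVW

Answer: EKVW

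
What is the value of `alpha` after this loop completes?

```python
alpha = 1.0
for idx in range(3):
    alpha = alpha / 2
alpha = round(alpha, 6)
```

Halving LR 3 times: 1 / 2^3
`alpha` takes the values: 1.0 → 0.5 → 0.25 → 0.125

Answer: 0.125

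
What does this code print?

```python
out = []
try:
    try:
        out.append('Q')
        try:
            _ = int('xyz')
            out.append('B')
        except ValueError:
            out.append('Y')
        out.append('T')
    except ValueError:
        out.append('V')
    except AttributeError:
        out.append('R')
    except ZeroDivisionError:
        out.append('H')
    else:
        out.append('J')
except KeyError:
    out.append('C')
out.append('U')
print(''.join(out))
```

Execution trace: 'Q' (try body) → 'Y' (inner except ValueError) → 'T' (try body, no exception) → 'J' (else) → 'U' (after the try/except). Output: QYTJU

Answer: QYTJU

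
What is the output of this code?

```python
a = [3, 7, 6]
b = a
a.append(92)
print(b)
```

Key concept: basic list aliasing.
Step by step:
`a = [3, 7, 6]` → a = [3, 7, 6]
`b = a` → b = [3, 7, 6] (same object as a)
`a.append(92)` → a = [3, 7, 6, 92] (same object as b); b = [3, 7, 6, 92] (same object as a)
`print(b)` → prints [3, 7, 6, 92]

Answer: [3, 7, 6, 92]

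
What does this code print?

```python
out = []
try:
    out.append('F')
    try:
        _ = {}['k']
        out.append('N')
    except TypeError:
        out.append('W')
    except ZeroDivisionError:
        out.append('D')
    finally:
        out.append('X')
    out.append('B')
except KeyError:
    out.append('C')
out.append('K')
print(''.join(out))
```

Execution trace: 'F' (try body) → 'X' (inner finally) → 'C' (except KeyError) → 'K' (after the try/except). Output: FXCK

Answer: FXCK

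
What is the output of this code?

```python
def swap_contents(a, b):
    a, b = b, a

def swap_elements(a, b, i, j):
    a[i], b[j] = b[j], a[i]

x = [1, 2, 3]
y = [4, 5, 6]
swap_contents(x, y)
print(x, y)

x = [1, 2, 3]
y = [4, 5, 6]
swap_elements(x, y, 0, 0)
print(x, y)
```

Key concept: parameter rebinding vs mutation.
Step by step:
`x = [1, 2, 3]` → x = [1, 2, 3]
`y = [4, 5, 6]` → y = [4, 5, 6]
`swap_contents(x, y)` → no visible change to tracked variables
`print(x, y)` → prints [1, 2, 3] [4, 5, 6]
`x = [1, 2, 3]` → x = [1, 2, 3]
`y = [4, 5, 6]` → y = [4, 5, 6]
`swap_elements(x, y, 0, 0)` → x = [4, 2, 3]; y = [1, 5, 6]
`print(x, y)` → prints [4, 2, 3] [1, 5, 6]

Answer:
[1, 2, 3] [4, 5, 6]
[4, 2, 3] [1, 5, 6]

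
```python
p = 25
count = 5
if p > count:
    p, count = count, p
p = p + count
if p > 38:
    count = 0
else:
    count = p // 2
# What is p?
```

Trace:
`p = 25` → p = 25
`count = 5` → count = 5
`if p > count: ...` → p > count is True → p = 5; count = 25
`p = p + count` → p = 30
`if p > 38: ...` → p > 38 is False, take else branch → count = 15
So p = 30

Answer: 30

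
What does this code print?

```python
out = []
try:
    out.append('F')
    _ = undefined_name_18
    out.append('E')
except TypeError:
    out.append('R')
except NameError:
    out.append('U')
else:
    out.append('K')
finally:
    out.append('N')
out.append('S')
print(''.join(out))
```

Execution trace: 'F' (try body) → 'U' (except NameError) → 'N' (finally) → 'S' (after the try/except). Output: FUNS

Answer: FUNS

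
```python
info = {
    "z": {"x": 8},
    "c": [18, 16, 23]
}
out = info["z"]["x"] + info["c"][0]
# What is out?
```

Trace:
`info = { ...` → info = {'z': {'x': 8}, 'c': [18, 16, 23]}
`out = info["z"]["x"] + info["c"][0]` → out = 26
So out = 26

Answer: 26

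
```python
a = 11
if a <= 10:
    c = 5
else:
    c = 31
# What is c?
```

Trace:
`a = 11` → a = 11
`if a <= 10: ...` → a <= 10 is False, take else branch → c = 31
So c = 31

Answer: 31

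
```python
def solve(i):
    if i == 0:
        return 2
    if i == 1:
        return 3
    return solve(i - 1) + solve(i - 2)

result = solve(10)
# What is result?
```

Build up from base cases: solve(0)=2, solve(1)=3, solve(2)=5, solve(3)=8, solve(4)=13, solve(5)=21, solve(6)=34, ..., solve(10)=233

Answer: 233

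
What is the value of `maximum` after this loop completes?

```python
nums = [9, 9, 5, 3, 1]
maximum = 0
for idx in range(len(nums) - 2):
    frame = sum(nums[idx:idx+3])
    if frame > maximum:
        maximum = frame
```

Max sum of 3-element window in [9, 9, 5, 3, 1]
`maximum` takes the values: 0 → 23

Answer: 23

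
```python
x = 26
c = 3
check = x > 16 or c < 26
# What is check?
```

Trace:
`x = 26` → x = 26
`c = 3` → c = 3
`check = x > 16 or c < 26` → check = True
So check = True

Answer: True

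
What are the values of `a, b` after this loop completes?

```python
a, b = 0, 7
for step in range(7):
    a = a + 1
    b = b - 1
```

a goes 0→7, b goes 7→0
`a, b` takes the values: (0, 7) → (1, 7) → (1, 6) → (2, 6) → (2, 5) → (3, 5) → (3, 4) → (4, 4) → (4, 3) → (5, 3) → (5, 2) → (6, 2) → (6, 1) → (7, 1) → (7, 0)

Answer: 7, 0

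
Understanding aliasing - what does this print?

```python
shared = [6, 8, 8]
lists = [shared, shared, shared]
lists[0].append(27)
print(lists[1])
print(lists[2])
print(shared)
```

Key concept: list of same reference.
Step by step:
`shared = [6, 8, 8]` → shared = [6, 8, 8]
`lists = [shared, shared, shared]` → lists = [[6, 8, 8], [6, 8, 8], [6, 8, 8]]
`lists[0].append(27)` → shared = [6, 8, 8, 27]; lists = [[6, 8, 8, 27], [6, 8, 8, 27], [6, 8, 8, 27]]
`print(lists[1])` → prints [6, 8, 8, 27]
`print(lists[2])` → prints [6, 8, 8, 27]
`print(shared)` → prints [6, 8, 8, 27]

Answer:
[6, 8, 8, 27]
[6, 8, 8, 27]
[6, 8, 8, 27]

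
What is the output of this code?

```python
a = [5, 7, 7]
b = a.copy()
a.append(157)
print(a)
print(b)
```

Key concept: list.copy() creates independent copy.
Step by step:
`a = [5, 7, 7]` → a = [5, 7, 7]
`b = a.copy()` → b = [5, 7, 7]
`a.append(157)` → a = [5, 7, 7, 157]
`print(a)` → prints [5, 7, 7, 157]
`print(b)` → prints [5, 7, 7]

Answer:
[5, 7, 7, 157]
[5, 7, 7]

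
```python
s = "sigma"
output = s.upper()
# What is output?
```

Trace:
`s = "sigma"` → s = 'sigma'
`output = s.upper()` → output = 'SIGMA'
So output = 'SIGMA'

Answer: 'SIGMA'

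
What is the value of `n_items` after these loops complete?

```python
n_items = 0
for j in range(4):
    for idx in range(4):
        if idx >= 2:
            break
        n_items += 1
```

Inner breaks at 2, outer runs 4 times
`n_items` takes the values: 0 → 1 → 2 → 3 → 4 → 5 → 6 → 7 → 8

Answer: 8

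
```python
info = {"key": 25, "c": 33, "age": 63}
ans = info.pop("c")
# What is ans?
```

Trace:
`info = {"key": 25, "c": 33, "age": 63}` → info = {'key': 25, 'c': 33, 'age': 63}
`ans = info.pop("c")` → info = {'key': 25, 'age': 63}; ans = 33
So ans = 33

Answer: 33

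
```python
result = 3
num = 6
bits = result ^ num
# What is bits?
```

Trace:
`result = 3` → result = 3
`num = 6` → num = 6
`bits = result ^ num` → bits = 5
So bits = 5

Answer: 5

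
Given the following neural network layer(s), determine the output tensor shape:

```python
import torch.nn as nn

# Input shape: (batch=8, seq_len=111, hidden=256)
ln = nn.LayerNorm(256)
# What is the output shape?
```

Input: (8, 111, 256) -> Output: (8, 111, 256)

Answer: (8, 111, 256)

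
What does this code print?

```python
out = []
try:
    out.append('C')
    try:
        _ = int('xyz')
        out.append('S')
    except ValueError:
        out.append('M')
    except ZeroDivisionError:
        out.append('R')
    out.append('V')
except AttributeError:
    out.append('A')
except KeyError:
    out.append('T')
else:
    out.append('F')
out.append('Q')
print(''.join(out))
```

Execution trace: 'C' (try body) → 'M' (inner except ValueError) → 'V' (try body, no exception) → 'F' (else) → 'Q' (after the try/except). Output: CMVFQ

Answer: CMVFQ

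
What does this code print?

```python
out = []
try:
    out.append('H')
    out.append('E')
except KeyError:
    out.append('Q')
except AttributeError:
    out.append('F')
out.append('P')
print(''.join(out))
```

Execution trace: 'H' (try body) → 'E' (try body, no exception) → 'P' (after the try/except). Output: HEP

Answer: HEP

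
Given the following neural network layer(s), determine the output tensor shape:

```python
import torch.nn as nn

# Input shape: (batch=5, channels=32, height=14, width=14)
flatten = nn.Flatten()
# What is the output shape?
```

Input: (5, 32, 14, 14) -> Output: (5, 6272)

Answer: (5, 6272)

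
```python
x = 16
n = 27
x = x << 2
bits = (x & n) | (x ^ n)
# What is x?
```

Trace:
`x = 16` → x = 16
`n = 27` → n = 27
`x = x << 2` → x = 64
`bits = (x & n) | (x ^ n)` → bits = 91
So x = 64

Answer: 64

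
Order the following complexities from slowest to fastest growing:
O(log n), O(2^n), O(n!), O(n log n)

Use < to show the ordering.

Ordered by growth rate: O(log n) < O(n log n) < O(2^n) < O(n!)

Answer: O(log n) < O(n log n) < O(2^n) < O(n!)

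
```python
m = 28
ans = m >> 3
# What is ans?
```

Trace:
`m = 28` → m = 28
`ans = m >> 3` → ans = 3
So ans = 3

Answer: 3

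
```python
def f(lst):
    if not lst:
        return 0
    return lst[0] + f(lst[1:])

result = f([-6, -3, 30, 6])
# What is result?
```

(-6) + (-3) + 30 + 6 + 0 = 27

Answer: 27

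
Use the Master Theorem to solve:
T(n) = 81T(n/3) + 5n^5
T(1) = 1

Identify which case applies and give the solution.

a=81, b=3, f(n)=5n^5. log_3(81) = 4. Since c=5 > 4 and the regularity condition holds (81(n/3)^5 = (81/3^5)n^5 with 81/3^5 < 1), Case 3 applies: T(n) = Θ(f(n)) = O(n^5).

Answer: O(n^5) - Case 3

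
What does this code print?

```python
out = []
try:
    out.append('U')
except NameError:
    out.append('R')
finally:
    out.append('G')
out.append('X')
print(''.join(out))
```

Execution trace: 'U' (try body, no exception) → 'G' (finally) → 'X' (after the try/except). Output: UGX

Answer: UGX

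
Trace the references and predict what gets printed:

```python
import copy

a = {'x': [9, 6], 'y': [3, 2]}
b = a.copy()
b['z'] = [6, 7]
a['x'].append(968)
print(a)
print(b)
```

Key concept: shallow copy of dict with mutable values.
Step by step:
`a = {'x': [9, 6], 'y': [3, 2]}` → a = {'x': [9, 6], 'y': [3, 2]}
`b = a.copy()` → b = {'x': [9, 6], 'y': [3, 2]}
`b['z'] = [6, 7]` → b = {'x': [9, 6], 'y': [3, 2], 'z': [6, 7]}
`a['x'].append(968)` → a = {'x': [9, 6, 968], 'y': [3, 2]}; b = {'x': [9, 6, 968], 'y': [3, 2], 'z': [6, 7]}
`print(a)` → prints {'x': [9, 6, 968], 'y': [3, 2]}
`print(b)` → prints {'x': [9, 6, 968], 'y': [3, 2], 'z': [6, 7]}

Answer:
{'x': [9, 6, 968], 'y': [3, 2]}
{'x': [9, 6, 968], 'y': [3, 2], 'z': [6, 7]}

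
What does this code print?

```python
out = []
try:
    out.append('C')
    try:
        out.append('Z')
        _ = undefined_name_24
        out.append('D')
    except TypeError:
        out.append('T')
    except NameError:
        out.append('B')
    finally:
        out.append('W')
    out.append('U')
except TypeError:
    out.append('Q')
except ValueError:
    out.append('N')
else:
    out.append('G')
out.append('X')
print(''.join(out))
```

Execution trace: 'C' (try body) → 'Z' (inner try body) → 'B' (inner except NameError) → 'W' (inner finally) → 'U' (try body, no exception) → 'G' (else) → 'X' (after the try/except). Output: CZBWUGX

Answer: CZBWUGX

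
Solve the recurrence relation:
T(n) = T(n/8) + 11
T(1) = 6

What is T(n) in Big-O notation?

Each step divides n by 8 and adds 11. After log_8(n) steps we reach T(1)=6. So T(n) = 11·log_8(n) + 6 = O(log n).

Answer: O(log n)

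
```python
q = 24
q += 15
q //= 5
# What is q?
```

Trace:
`q = 24` → q = 24
`q += 15` → q = 39
`q //= 5` → q = 7
So q = 7

Answer: 7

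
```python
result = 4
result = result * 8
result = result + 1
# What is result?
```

Trace:
`result = 4` → result = 4
`result = result * 8` → result = 32
`result = result + 1` → result = 33
So result = 33

Answer: 33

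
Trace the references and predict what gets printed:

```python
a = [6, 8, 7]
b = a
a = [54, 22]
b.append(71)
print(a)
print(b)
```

Key concept: rebinding vs mutation: a is rebound to a new list, b still points at the original.
Step by step:
`a = [6, 8, 7]` → a = [6, 8, 7]
`b = a` → b = [6, 8, 7] (same object as a)
`a = [54, 22]` → a = [54, 22]
`b.append(71)` → b = [6, 8, 7, 71]
`print(a)` → prints [54, 22]
`print(b)` → prints [6, 8, 7, 71]

Answer:
[54, 22]
[6, 8, 7, 71]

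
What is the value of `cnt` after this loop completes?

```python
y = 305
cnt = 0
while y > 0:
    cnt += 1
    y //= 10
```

Count digits by repeated division by 10
`cnt` takes the values: 0 → 1 → 2 → 3

Answer: 3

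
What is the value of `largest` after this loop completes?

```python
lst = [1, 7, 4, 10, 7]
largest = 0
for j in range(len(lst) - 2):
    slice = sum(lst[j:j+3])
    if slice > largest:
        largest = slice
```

Max sum of 3-element window in [1, 7, 4, 10, 7]
`largest` takes the values: 0 → 12 → 21

Answer: 21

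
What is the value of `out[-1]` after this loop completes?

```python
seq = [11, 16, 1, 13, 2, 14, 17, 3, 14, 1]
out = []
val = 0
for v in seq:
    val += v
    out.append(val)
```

Cumulative sum ends at 92
`out` takes the values: [] → [11] → [11, 27] → [11, 27, 28] → [11, 27, 28, 41] → [11, 27, 28, 41, 43] → [11, 27, 28, 41, 43, 57] → [11, 27, 28, 41, 43, 57, 74] → [11, 27, 28, 41, 43, 57, 74, 77] → [11, 27, 28, 41, 43, 57, 74, 77, 91] → [11, 27, 28, 41, 43, 57, 74, 77, 91, 92]
So `out[-1]` = 92

Answer: 92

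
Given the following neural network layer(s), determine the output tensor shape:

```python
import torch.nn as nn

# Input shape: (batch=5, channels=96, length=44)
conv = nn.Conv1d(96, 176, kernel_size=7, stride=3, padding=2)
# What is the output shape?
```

Input: (5, 96, 44) -> Output: (5, 176, 14)

Answer: (5, 176, 14)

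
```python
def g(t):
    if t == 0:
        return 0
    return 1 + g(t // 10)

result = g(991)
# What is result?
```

Count of digits of 991: 3

Answer: 3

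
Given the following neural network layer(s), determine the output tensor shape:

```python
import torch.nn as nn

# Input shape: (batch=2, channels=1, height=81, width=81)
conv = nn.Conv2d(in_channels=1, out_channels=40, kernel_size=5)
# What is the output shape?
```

Input: (2, 1, 81, 81) -> Output: (2, 40, 77, 77)

Answer: (2, 40, 77, 77)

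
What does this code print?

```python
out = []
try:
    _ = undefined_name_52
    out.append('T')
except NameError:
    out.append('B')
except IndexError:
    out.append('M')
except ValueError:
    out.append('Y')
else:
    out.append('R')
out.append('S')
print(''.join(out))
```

Execution trace: 'B' (except NameError) → 'S' (after the try/except). Output: BS

Answer: BS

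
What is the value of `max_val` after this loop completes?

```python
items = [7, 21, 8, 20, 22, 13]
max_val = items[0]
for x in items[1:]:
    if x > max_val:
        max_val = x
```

Maximum of [7, 21, 8, 20, 22, 13]
`max_val` takes the values: 7 → 21 → 22

Answer: 22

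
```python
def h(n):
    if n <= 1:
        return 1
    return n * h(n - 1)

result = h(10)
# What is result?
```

h(10) = 10 * 9 * 8 * 7 * 6 * 5 * 4 * 3 * 2 * 1 = 3628800

Answer: 3628800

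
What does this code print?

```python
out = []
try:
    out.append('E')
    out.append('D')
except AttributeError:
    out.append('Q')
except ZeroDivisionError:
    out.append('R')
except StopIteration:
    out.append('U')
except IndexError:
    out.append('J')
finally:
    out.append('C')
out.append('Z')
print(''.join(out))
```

Execution trace: 'E' (try body) → 'D' (try body, no exception) → 'C' (finally) → 'Z' (after the try/except). Output: EDCZ

Answer: EDCZ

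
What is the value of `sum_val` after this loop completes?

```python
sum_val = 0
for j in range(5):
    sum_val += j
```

Sum of 0 to 4 = 10
`sum_val` takes the values: 0 → 1 → 3 → 6 → 10

Answer: 10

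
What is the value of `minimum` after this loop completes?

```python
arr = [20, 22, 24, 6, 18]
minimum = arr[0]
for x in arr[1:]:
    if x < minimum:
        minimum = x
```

Minimum of [20, 22, 24, 6, 18]
`minimum` takes the values: 20 → 6

Answer: 6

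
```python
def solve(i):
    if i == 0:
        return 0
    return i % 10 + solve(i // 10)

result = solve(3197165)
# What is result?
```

Sum of digits of 3197165: 5 + 6 + 1 + 7 + 9 + 1 + 3 = 32

Answer: 32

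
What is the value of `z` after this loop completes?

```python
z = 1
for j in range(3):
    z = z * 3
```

Multiply by 3, 3 times: 1 * 3^3 = 27
`z` takes the values: 1 → 3 → 9 → 27

Answer: 27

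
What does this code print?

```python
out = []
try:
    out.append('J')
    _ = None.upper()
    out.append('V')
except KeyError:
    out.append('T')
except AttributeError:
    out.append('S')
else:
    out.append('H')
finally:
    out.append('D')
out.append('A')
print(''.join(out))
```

Execution trace: 'J' (try body) → 'S' (except AttributeError) → 'D' (finally) → 'A' (after the try/except). Output: JSDA

Answer: JSDA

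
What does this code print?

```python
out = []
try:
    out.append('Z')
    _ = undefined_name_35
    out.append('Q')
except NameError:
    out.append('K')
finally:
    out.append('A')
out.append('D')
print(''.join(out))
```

Execution trace: 'Z' (try body) → 'K' (except NameError) → 'A' (finally) → 'D' (after the try/except). Output: ZKAD

Answer: ZKAD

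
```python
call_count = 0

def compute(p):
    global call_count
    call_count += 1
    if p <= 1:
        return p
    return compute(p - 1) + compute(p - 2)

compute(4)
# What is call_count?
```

Calls(p) = 1 + Calls(p-1) + Calls(p-2); Calls(0)=Calls(1)=1. For p=4 this gives 9.

Answer: 9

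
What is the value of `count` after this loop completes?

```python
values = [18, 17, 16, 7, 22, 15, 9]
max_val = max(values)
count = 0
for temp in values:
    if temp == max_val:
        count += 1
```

Count of max value 22 in [18, 17, 16, 7, 22, 15, 9]
`count` takes the values: 0 → 1

Answer: 1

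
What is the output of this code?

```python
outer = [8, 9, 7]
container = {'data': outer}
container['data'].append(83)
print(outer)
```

Key concept: dict holds reference to list.
Step by step:
`outer = [8, 9, 7]` → outer = [8, 9, 7]
`container = {'data': outer}` → container = {'data': [8, 9, 7]}
`container['data'].append(83)` → outer = [8, 9, 7, 83]; container = {'data': [8, 9, 7, 83]}
`print(outer)` → prints [8, 9, 7, 83]

Answer: [8, 9, 7, 83]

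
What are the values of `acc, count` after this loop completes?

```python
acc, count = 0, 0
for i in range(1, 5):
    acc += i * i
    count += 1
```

Sum of squares and count
`acc, count` takes the values: (0, 0) → (1, 0) → (1, 1) → (5, 1) → (5, 2) → (14, 2) → (14, 3) → (30, 3) → (30, 4)

Answer: 30, 4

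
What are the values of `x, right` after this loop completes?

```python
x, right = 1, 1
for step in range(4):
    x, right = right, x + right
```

Fibonacci: after 4 iterations
`x, right` takes the values: (1, 1) → (1, 2) → (2, 3) → (3, 5) → (5, 8)

Answer: 5, 8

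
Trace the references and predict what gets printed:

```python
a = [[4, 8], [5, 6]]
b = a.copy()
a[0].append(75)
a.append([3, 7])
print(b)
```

Key concept: shallow copy with nested lists.
Step by step:
`a = [[4, 8], [5, 6]]` → a = [[4, 8], [5, 6]]
`b = a.copy()` → b = [[4, 8], [5, 6]]
`a[0].append(75)` → a = [[4, 8, 75], [5, 6]]; b = [[4, 8, 75], [5, 6]]
`a.append([3, 7])` → a = [[4, 8, 75], [5, 6], [3, 7]]
`print(b)` → prints [[4, 8, 75], [5, 6]]

Answer: [[4, 8, 75], [5, 6]]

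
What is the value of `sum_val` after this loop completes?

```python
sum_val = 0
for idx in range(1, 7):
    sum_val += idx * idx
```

Sum of squares 1² to 6² = 91
`sum_val` takes the values: 0 → 1 → 5 → 14 → 30 → 55 → 91

Answer: 91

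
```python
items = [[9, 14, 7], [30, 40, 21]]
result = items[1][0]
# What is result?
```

Trace:
`items = [[9, 14, 7], [30, 40, 21]]` → items = [[9, 14, 7], [30, 40, 21]]
`result = items[1][0]` → result = 30
So result = 30

Answer: 30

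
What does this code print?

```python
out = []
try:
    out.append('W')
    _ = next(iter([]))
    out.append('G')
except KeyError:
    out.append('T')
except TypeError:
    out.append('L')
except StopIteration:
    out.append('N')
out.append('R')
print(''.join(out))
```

Execution trace: 'W' (try body) → 'N' (except StopIteration) → 'R' (after the try/except). Output: WNR

Answer: WNR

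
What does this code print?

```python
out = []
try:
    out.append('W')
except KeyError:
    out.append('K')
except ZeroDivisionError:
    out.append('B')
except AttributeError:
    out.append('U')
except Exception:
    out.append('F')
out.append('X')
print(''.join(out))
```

Execution trace: 'W' (try body, no exception) → 'X' (after the try/except). Output: WX

Answer: WX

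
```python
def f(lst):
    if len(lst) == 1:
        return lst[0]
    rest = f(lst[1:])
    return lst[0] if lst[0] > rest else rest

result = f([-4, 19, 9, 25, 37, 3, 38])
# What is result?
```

Recursive max over [-4, 19, 9, 25, 37, 3, 38] = 38

Answer: 38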